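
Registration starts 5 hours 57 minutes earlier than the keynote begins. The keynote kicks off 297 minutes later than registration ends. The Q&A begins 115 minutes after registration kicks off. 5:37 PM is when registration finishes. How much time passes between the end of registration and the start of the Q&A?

55 minutes

The keynote starts at 5:37 PM + 297 min = 10:34 PM.
Registration starts at 10:34 PM − 357 min = 4:37 PM.
The Q&A starts at 4:37 PM + 115 min = 6:32 PM.
From 5:37 PM to 6:32 PM is 55 minutes.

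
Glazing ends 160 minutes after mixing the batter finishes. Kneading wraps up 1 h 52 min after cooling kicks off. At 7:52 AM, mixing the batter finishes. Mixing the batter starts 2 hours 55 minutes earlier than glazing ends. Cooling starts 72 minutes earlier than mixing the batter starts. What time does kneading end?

8:17 AM

Glazing ends at 7:52 AM + 160 min = 10:32 AM.
Mixing the batter starts at 10:32 AM − 175 min = 7:37 AM.
Cooling starts at 7:37 AM − 72 min = 6:25 AM.
Kneading ends at 6:25 AM + 112 min = 8:17 AM.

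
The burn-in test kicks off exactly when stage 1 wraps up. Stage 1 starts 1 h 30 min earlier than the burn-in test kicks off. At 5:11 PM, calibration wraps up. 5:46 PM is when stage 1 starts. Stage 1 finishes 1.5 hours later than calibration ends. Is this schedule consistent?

Stage 1 ends at 5:11 PM + 90 min = 6:41 PM.
So the burn-in test starts at 6:41 PM.
Stage 1 starts at 6:41 PM − 90 min = 5:11 PM.
But stage 1 is also said to start at 5:46 PM — a 35-minute conflict.

No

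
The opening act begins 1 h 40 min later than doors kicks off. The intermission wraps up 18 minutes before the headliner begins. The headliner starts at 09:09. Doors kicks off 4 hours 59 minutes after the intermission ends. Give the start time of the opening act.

The intermission ends at 09:09 − 18 min = 08:51.
Doors starts at 08:51 + 299 min = 13:50.
The opening act starts at 13:50 + 100 min = 15:30.

15:30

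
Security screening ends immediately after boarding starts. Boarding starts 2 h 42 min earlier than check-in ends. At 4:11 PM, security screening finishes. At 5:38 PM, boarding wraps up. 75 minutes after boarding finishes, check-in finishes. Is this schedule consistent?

Yes

Check-in ends at 5:38 PM + 75 min = 6:53 PM.
Boarding starts at 6:53 PM − 162 min = 4:11 PM.
So security screening ends at 4:11 PM.
That matches the stated 4:11 PM, so the schedule is consistent.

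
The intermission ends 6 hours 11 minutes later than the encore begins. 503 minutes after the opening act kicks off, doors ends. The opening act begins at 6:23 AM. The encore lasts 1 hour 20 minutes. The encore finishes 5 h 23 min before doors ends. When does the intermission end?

2:14 PM

Doors ends at 6:23 AM + 503 min = 2:46 PM.
The encore ends at 2:46 PM − 323 min = 9:23 AM.
The encore starts at 9:23 AM − 80 min = 8:03 AM.
The intermission ends at 8:03 AM + 371 min = 2:14 PM.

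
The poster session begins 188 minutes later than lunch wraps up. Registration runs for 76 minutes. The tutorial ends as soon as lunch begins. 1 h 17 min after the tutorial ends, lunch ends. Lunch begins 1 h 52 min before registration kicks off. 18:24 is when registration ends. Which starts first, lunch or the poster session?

lunch

Registration starts at 18:24 − 76 min = 17:08.
Lunch starts at 17:08 − 112 min = 15:16.
So the tutorial ends at 15:16.
Lunch ends at 15:16 + 77 min = 16:33.
The poster session starts at 16:33 + 188 min = 19:41.
Lunch starts at 15:16 and the poster session starts at 19:41, so lunch is first.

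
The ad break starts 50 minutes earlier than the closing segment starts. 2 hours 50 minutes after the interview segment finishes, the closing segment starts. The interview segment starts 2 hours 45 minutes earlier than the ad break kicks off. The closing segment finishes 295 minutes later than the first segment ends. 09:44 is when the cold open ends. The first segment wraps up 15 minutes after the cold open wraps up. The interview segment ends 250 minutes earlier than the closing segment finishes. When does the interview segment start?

09:59

The first segment ends at 09:44 + 15 min = 09:59.
The closing segment ends at 09:59 + 295 min = 14:54.
The interview segment ends at 14:54 − 250 min = 10:44.
The closing segment starts at 10:44 + 170 min = 13:34.
The ad break starts at 13:34 − 50 min = 12:44.
The interview segment starts at 12:44 − 165 min = 09:59.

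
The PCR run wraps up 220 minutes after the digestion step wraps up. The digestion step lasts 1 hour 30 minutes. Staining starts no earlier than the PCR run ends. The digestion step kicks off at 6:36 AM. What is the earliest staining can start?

The digestion step ends at 6:36 AM + 90 min = 8:06 AM.
The PCR run ends at 8:06 AM + 220 min = 11:46 AM.
Staining is bounded by the PCR run, so the earliest it can start is 11:46 AM.

11:46 AM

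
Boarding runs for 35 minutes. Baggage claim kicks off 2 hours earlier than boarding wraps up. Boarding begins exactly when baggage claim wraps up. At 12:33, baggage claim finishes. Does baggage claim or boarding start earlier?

Boarding starts at 12:33.
Boarding ends at 12:33 + 35 min = 13:08.
Baggage claim starts at 13:08 − 120 min = 11:08.
Baggage claim starts at 11:08 and boarding starts at 12:33, so baggage claim is first.

baggage claim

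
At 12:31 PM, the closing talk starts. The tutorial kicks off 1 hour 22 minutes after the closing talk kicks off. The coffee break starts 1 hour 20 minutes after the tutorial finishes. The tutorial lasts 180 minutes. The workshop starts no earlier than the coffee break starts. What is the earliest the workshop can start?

6:13 PM

The tutorial starts at 12:31 PM + 82 min = 1:53 PM.
The tutorial ends at 1:53 PM + 180 min = 4:53 PM.
The coffee break starts at 4:53 PM + 80 min = 6:13 PM.
The workshop is bounded by the coffee break, so the earliest it can start is 6:13 PM.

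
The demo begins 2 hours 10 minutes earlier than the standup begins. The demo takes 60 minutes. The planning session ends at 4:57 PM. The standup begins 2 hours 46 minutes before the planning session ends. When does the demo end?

1:01 PM

The standup starts at 4:57 PM − 166 min = 2:11 PM.
The demo starts at 2:11 PM − 130 min = 12:01 PM.
The demo ends at 12:01 PM + 60 min = 1:01 PM.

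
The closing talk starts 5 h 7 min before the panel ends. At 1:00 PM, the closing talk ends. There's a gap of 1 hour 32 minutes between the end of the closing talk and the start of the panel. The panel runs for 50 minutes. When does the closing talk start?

10:15 AM

The panel starts at 1:00 PM + 92 min = 2:32 PM.
The panel ends at 2:32 PM + 50 min = 3:22 PM.
The closing talk starts at 3:22 PM − 307 min = 10:15 AM.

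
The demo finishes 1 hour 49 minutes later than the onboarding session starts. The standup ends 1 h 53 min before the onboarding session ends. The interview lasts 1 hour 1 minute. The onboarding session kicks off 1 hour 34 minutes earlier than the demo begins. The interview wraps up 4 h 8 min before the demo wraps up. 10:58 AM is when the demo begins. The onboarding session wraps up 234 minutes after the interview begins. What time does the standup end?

8:05 AM

The onboarding session starts at 10:58 AM − 94 min = 9:24 AM.
The demo ends at 9:24 AM + 109 min = 11:13 AM.
The interview ends at 11:13 AM − 248 min = 7:05 AM.
The interview starts at 7:05 AM − 61 min = 6:04 AM.
The onboarding session ends at 6:04 AM + 234 min = 9:58 AM.
The standup ends at 9:58 AM − 113 min = 8:05 AM.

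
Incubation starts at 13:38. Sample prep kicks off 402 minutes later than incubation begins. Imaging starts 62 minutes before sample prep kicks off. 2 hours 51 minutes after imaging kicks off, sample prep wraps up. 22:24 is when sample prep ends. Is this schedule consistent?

No

Sample prep starts at 13:38 + 402 min = 20:20.
Imaging starts at 20:20 − 62 min = 19:18.
Sample prep ends at 19:18 + 171 min = 22:09.
But sample prep is also said to end at 22:24 — a 15-minute conflict.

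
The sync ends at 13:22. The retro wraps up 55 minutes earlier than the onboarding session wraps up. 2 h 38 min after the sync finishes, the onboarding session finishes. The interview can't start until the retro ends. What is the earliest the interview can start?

15:05

The onboarding session ends at 13:22 + 158 min = 16:00.
The retro ends at 16:00 − 55 min = 15:05.
The interview is bounded by the retro, so the earliest it can start is 15:05.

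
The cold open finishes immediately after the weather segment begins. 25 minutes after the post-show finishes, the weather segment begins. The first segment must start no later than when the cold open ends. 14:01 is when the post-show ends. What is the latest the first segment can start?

The weather segment starts at 14:01 + 25 min = 14:26.
So the cold open ends at 14:26.
The first segment is bounded by the cold open, so the latest it can start is 14:26.

14:26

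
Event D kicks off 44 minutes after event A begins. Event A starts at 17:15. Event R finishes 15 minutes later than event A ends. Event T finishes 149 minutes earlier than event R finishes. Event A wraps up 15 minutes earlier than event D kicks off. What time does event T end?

Event D starts at 17:15 + 44 min = 17:59.
Event A ends at 17:59 − 15 min = 17:44.
Event R ends at 17:44 + 15 min = 17:59.
Event T ends at 17:59 − 149 min = 15:30.

15:30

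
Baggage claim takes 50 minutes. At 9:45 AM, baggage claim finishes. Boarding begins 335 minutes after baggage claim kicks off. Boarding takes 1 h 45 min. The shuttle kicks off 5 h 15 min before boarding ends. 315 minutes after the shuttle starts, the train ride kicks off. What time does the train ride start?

Baggage claim starts at 9:45 AM − 50 min = 8:55 AM.
Boarding starts at 8:55 AM + 335 min = 2:30 PM.
Boarding ends at 2:30 PM + 105 min = 4:15 PM.
The shuttle starts at 4:15 PM − 315 min = 11:00 AM.
The train ride starts at 11:00 AM + 315 min = 4:15 PM.

4:15 PM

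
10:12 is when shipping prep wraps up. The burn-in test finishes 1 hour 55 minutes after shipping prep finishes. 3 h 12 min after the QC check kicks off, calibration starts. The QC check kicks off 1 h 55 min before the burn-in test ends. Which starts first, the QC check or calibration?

The burn-in test ends at 10:12 + 115 min = 12:07.
The QC check starts at 12:07 − 115 min = 10:12.
Calibration starts at 10:12 + 192 min = 13:24.
The QC check starts at 10:12 and calibration starts at 13:24, so the QC check is first.

the QC check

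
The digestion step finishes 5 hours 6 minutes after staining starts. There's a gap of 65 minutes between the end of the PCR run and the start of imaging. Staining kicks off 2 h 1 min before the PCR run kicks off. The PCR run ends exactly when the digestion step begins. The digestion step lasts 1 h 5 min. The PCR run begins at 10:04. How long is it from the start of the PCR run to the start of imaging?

Staining starts at 10:04 − 121 min = 08:03.
The digestion step ends at 08:03 + 306 min = 13:09.
The digestion step starts at 13:09 − 65 min = 12:04.
So the PCR run ends at 12:04.
Imaging starts at 12:04 + 65 min = 13:09.
From 10:04 to 13:09 is 185 minutes.

185 minutes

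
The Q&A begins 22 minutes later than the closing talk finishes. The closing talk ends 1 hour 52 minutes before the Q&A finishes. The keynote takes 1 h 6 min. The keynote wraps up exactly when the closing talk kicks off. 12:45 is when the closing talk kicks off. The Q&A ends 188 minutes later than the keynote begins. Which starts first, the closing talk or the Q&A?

the closing talk

The keynote ends at 12:45.
The keynote starts at 12:45 − 66 min = 11:39.
The Q&A ends at 11:39 + 188 min = 14:47.
The closing talk ends at 14:47 − 112 min = 12:55.
The Q&A starts at 12:55 + 22 min = 13:17.
The closing talk starts at 12:45 and the Q&A starts at 13:17, so the closing talk is first.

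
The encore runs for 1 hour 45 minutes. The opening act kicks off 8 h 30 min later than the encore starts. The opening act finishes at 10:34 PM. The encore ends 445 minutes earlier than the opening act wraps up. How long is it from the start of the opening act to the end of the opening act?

40 minutes

The encore ends at 10:34 PM − 445 min = 3:09 PM.
The encore starts at 3:09 PM − 105 min = 1:24 PM.
The opening act starts at 1:24 PM + 510 min = 9:54 PM.
From 9:54 PM to 10:34 PM is 40 minutes.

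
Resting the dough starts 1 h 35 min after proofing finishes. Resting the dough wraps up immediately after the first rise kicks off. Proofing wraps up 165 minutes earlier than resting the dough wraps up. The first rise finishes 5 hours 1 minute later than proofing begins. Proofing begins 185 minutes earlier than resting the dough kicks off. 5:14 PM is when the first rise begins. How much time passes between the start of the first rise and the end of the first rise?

Resting the dough ends at 5:14 PM.
Proofing ends at 5:14 PM − 165 min = 2:29 PM.
Resting the dough starts at 2:29 PM + 95 min = 4:04 PM.
Proofing starts at 4:04 PM − 185 min = 12:59 PM.
The first rise ends at 12:59 PM + 301 min = 6:00 PM.
From 5:14 PM to 6:00 PM is 46 minutes.

46 minutes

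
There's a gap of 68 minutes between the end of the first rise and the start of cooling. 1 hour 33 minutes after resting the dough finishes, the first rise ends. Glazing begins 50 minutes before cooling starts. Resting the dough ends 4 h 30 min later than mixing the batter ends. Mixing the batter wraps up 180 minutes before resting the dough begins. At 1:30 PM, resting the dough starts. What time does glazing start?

Mixing the batter ends at 1:30 PM − 180 min = 10:30 AM.
Resting the dough ends at 10:30 AM + 270 min = 3:00 PM.
The first rise ends at 3:00 PM + 93 min = 4:33 PM.
Cooling starts at 4:33 PM + 68 min = 5:41 PM.
Glazing starts at 5:41 PM − 50 min = 4:51 PM.

4:51 PM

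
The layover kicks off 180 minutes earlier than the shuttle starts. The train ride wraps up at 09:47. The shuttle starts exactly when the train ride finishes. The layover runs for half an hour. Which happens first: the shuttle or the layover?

the layover

The shuttle starts at 09:47.
The layover starts at 09:47 − 180 min = 06:47.
The shuttle starts at 09:47 and the layover starts at 06:47, so the layover is first.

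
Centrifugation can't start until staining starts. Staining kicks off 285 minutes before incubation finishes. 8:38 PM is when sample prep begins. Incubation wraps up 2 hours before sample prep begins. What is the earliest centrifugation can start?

1:53 PM

Incubation ends at 8:38 PM − 120 min = 6:38 PM.
Staining starts at 6:38 PM − 285 min = 1:53 PM.
Centrifugation is bounded by staining, so the earliest it can start is 1:53 PM.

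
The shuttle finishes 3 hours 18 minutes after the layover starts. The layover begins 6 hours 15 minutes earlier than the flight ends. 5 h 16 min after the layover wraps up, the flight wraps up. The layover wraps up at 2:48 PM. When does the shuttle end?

The flight ends at 2:48 PM + 316 min = 8:04 PM.
The layover starts at 8:04 PM − 375 min = 1:49 PM.
The shuttle ends at 1:49 PM + 198 min = 5:07 PM.

5:07 PM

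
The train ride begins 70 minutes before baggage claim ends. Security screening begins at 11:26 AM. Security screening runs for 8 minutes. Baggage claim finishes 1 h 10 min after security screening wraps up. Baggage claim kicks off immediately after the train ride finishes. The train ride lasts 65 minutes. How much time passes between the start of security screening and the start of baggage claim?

1 h 13 min

Security screening ends at 11:26 AM + 8 min = 11:34 AM.
Baggage claim ends at 11:34 AM + 70 min = 12:44 PM.
The train ride starts at 12:44 PM − 70 min = 11:34 AM.
The train ride ends at 11:34 AM + 65 min = 12:39 PM.
So baggage claim starts at 12:39 PM.
From 11:26 AM to 12:39 PM is 1 h 13 min.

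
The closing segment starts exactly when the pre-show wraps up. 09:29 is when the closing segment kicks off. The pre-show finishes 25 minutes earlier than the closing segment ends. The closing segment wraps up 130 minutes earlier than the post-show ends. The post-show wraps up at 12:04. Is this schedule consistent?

Yes

The closing segment ends at 12:04 − 130 min = 09:54.
The pre-show ends at 09:54 − 25 min = 09:29.
So the closing segment starts at 09:29.
That matches the stated 09:29, so the schedule is consistent.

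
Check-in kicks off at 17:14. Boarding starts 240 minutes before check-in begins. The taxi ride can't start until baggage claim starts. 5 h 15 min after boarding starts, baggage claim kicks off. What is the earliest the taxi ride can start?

Boarding starts at 17:14 − 240 min = 13:14.
Baggage claim starts at 13:14 + 315 min = 18:29.
The taxi ride is bounded by baggage claim, so the earliest it can start is 18:29.

18:29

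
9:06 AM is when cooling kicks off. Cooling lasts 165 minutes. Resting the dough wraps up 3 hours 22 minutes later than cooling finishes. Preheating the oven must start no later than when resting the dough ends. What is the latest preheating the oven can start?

Cooling ends at 9:06 AM + 165 min = 11:51 AM.
Resting the dough ends at 11:51 AM + 202 min = 3:13 PM.
Preheating the oven is bounded by resting the dough, so the latest it can start is 3:13 PM.

3:13 PM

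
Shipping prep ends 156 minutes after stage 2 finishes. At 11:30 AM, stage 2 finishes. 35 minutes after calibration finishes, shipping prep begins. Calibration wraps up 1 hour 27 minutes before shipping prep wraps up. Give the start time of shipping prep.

1:14 PM

Shipping prep ends at 11:30 AM + 156 min = 2:06 PM.
Calibration ends at 2:06 PM − 87 min = 12:39 PM.
Shipping prep starts at 12:39 PM + 35 min = 1:14 PM.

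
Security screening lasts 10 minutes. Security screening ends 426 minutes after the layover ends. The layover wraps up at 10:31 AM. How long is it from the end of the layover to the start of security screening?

Security screening ends at 10:31 AM + 426 min = 5:37 PM.
Security screening starts at 5:37 PM − 10 min = 5:27 PM.
From 10:31 AM to 5:27 PM is 6 h 56 min.

6 h 56 min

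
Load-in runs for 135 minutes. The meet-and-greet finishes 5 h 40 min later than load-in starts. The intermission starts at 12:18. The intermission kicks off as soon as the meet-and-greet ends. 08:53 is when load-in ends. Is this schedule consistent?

Yes

Load-in starts at 08:53 − 135 min = 06:38.
The meet-and-greet ends at 06:38 + 340 min = 12:18.
So the intermission starts at 12:18.
That matches the stated 12:18, so the schedule is consistent.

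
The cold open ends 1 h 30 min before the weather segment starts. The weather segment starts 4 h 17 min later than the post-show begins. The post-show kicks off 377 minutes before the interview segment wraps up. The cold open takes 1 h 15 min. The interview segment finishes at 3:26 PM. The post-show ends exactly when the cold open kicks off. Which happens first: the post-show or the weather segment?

The post-show starts at 3:26 PM − 377 min = 9:09 AM.
The weather segment starts at 9:09 AM + 257 min = 1:26 PM.
The post-show starts at 9:09 AM and the weather segment starts at 1:26 PM, so the post-show is first.

the post-show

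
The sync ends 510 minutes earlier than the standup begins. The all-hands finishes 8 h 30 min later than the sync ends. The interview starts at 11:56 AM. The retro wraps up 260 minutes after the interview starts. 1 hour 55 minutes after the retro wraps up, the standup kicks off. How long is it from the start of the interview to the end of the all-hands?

The retro ends at 11:56 AM + 260 min = 4:16 PM.
The standup starts at 4:16 PM + 115 min = 6:11 PM.
The sync ends at 6:11 PM − 510 min = 9:41 AM.
The all-hands ends at 9:41 AM + 510 min = 6:11 PM.
From 11:56 AM to 6:11 PM is 6 hours 15 minutes.

6 hours 15 minutes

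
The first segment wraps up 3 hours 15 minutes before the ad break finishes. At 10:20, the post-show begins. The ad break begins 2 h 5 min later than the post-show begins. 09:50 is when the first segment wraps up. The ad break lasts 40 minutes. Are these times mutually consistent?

The ad break starts at 10:20 + 125 min = 12:25.
The ad break ends at 12:25 + 40 min = 13:05.
The first segment ends at 13:05 − 195 min = 09:50.
That matches the stated 09:50, so the schedule is consistent.

Yes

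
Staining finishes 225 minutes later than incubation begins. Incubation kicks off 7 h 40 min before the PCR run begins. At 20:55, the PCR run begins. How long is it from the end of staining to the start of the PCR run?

Incubation starts at 20:55 − 460 min = 13:15.
Staining ends at 13:15 + 225 min = 17:00.
From 17:00 to 20:55 is 3 hours 55 minutes.

3 hours 55 minutes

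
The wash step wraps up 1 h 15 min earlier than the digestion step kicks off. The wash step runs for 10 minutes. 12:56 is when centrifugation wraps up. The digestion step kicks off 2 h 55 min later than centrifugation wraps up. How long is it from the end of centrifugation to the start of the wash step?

The digestion step starts at 12:56 + 175 min = 15:51.
The wash step ends at 15:51 − 75 min = 14:36.
The wash step starts at 14:36 − 10 min = 14:26.
From 12:56 to 14:26 is 1.5 hours.

1.5 hours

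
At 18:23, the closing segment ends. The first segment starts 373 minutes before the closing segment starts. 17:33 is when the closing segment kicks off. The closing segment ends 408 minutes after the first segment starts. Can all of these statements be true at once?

No

The first segment starts at 17:33 − 373 min = 11:20.
The closing segment ends at 11:20 + 408 min = 18:08.
But the closing segment is also said to end at 18:23 — a 15-minute conflict.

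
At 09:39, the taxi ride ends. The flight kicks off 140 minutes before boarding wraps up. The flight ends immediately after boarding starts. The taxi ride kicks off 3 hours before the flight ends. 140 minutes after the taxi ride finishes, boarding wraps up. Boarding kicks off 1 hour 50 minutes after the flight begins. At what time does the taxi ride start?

08:29

Boarding ends at 09:39 + 140 min = 11:59.
The flight starts at 11:59 − 140 min = 09:39.
Boarding starts at 09:39 + 110 min = 11:29.
So the flight ends at 11:29.
The taxi ride starts at 11:29 − 180 min = 08:29.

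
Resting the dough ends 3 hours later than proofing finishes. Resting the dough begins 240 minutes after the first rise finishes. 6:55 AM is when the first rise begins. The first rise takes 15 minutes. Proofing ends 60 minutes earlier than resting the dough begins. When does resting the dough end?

1:10 PM

The first rise ends at 6:55 AM + 15 min = 7:10 AM.
Resting the dough starts at 7:10 AM + 240 min = 11:10 AM.
Proofing ends at 11:10 AM − 60 min = 10:10 AM.
Resting the dough ends at 10:10 AM + 180 min = 1:10 PM.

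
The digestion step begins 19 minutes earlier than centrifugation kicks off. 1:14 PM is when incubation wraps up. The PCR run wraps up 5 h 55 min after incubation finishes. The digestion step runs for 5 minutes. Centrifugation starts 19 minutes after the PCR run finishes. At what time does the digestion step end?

The PCR run ends at 1:14 PM + 355 min = 7:09 PM.
Centrifugation starts at 7:09 PM + 19 min = 7:28 PM.
The digestion step starts at 7:28 PM − 19 min = 7:09 PM.
The digestion step ends at 7:09 PM + 5 min = 7:14 PM.

7:14 PM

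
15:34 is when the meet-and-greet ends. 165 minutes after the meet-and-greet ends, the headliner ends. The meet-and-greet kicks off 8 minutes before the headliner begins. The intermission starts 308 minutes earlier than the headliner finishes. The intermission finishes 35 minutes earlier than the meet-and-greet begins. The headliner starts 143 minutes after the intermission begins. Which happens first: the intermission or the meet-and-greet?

the intermission

The headliner ends at 15:34 + 165 min = 18:19.
The intermission starts at 18:19 − 308 min = 13:11.
The headliner starts at 13:11 + 143 min = 15:34.
The meet-and-greet starts at 15:34 − 8 min = 15:26.
The intermission starts at 13:11 and the meet-and-greet starts at 15:26, so the intermission is first.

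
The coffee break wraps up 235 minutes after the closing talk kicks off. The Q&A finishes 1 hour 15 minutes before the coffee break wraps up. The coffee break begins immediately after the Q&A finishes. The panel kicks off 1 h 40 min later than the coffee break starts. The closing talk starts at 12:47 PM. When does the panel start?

5:07 PM

The coffee break ends at 12:47 PM + 235 min = 4:42 PM.
The Q&A ends at 4:42 PM − 75 min = 3:27 PM.
So the coffee break starts at 3:27 PM.
The panel starts at 3:27 PM + 100 min = 5:07 PM.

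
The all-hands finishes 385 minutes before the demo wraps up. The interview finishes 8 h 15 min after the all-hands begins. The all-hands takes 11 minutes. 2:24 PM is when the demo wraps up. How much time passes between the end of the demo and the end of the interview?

The all-hands ends at 2:24 PM − 385 min = 7:59 AM.
The all-hands starts at 7:59 AM − 11 min = 7:48 AM.
The interview ends at 7:48 AM + 495 min = 4:03 PM.
From 2:24 PM to 4:03 PM is 1 hour 39 minutes.

1 hour 39 minutes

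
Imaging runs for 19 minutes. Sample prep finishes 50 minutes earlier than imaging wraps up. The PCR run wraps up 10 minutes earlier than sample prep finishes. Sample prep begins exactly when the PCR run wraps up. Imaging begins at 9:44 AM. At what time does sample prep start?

9:03 AM

Imaging ends at 9:44 AM + 19 min = 10:03 AM.
Sample prep ends at 10:03 AM − 50 min = 9:13 AM.
The PCR run ends at 9:13 AM − 10 min = 9:03 AM.
So sample prep starts at 9:03 AM.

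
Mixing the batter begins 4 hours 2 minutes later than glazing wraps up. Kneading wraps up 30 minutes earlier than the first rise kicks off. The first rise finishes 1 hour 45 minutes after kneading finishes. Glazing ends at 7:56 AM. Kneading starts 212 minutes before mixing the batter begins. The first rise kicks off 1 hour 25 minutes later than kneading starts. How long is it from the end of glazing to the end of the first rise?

190 minutes

Mixing the batter starts at 7:56 AM + 242 min = 11:58 AM.
Kneading starts at 11:58 AM − 212 min = 8:26 AM.
The first rise starts at 8:26 AM + 85 min = 9:51 AM.
Kneading ends at 9:51 AM − 30 min = 9:21 AM.
The first rise ends at 9:21 AM + 105 min = 11:06 AM.
From 7:56 AM to 11:06 AM is 190 minutes.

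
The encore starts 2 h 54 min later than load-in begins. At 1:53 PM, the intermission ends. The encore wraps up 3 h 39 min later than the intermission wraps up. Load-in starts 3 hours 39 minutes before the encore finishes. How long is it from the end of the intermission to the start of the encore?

2 hours 54 minutes

The encore ends at 1:53 PM + 219 min = 5:32 PM.
Load-in starts at 5:32 PM − 219 min = 1:53 PM.
The encore starts at 1:53 PM + 174 min = 4:47 PM.
From 1:53 PM to 4:47 PM is 2 hours 54 minutes.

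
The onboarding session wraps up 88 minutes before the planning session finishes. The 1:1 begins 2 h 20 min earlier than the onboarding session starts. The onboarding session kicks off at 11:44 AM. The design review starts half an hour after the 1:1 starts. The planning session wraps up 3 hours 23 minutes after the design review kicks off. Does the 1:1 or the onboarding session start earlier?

the 1:1

The 1:1 starts at 11:44 AM − 140 min = 9:24 AM.
The 1:1 starts at 9:24 AM and the onboarding session starts at 11:44 AM, so the 1:1 is first.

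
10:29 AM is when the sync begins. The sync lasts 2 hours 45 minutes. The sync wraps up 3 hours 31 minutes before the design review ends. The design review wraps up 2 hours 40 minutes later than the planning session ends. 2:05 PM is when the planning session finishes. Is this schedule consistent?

The design review ends at 2:05 PM + 160 min = 4:45 PM.
The sync ends at 4:45 PM − 211 min = 1:14 PM.
The sync starts at 1:14 PM − 165 min = 10:29 AM.
That matches the stated 10:29 AM, so the schedule is consistent.

Yes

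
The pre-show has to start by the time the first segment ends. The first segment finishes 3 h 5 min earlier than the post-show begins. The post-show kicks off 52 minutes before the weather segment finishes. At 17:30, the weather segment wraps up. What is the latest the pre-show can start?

13:33

The post-show starts at 17:30 − 52 min = 16:38.
The first segment ends at 16:38 − 185 min = 13:33.
The pre-show is bounded by the first segment, so the latest it can start is 13:33.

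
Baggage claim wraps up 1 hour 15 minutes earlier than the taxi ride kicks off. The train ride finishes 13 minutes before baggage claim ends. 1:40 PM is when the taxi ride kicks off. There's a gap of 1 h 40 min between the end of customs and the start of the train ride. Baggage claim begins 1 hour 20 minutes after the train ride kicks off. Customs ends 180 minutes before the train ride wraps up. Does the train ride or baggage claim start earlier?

Baggage claim ends at 1:40 PM − 75 min = 12:25 PM.
The train ride ends at 12:25 PM − 13 min = 12:12 PM.
Customs ends at 12:12 PM − 180 min = 9:12 AM.
The train ride starts at 9:12 AM + 100 min = 10:52 AM.
Baggage claim starts at 10:52 AM + 80 min = 12:12 PM.
The train ride starts at 10:52 AM and baggage claim starts at 12:12 PM, so the train ride is first.

the train ride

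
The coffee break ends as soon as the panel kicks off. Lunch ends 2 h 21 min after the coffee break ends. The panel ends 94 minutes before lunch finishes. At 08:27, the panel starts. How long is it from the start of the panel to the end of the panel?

The coffee break ends at 08:27.
Lunch ends at 08:27 + 141 min = 10:48.
The panel ends at 10:48 − 94 min = 09:14.
From 08:27 to 09:14 is 47 minutes.

47 minutes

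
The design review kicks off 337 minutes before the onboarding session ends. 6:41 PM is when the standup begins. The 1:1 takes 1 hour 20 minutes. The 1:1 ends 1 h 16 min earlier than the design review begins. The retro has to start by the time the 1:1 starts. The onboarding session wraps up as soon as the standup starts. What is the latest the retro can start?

10:28 AM

The onboarding session ends at 6:41 PM.
The design review starts at 6:41 PM − 337 min = 1:04 PM.
The 1:1 ends at 1:04 PM − 76 min = 11:48 AM.
The 1:1 starts at 11:48 AM − 80 min = 10:28 AM.
The retro is bounded by the 1:1, so the latest it can start is 10:28 AM.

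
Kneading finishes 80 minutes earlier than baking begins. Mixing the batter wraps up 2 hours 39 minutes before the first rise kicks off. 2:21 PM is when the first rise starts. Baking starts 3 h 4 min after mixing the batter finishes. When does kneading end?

Mixing the batter ends at 2:21 PM − 159 min = 11:42 AM.
Baking starts at 11:42 AM + 184 min = 2:46 PM.
Kneading ends at 2:46 PM − 80 min = 1:26 PM.

1:26 PM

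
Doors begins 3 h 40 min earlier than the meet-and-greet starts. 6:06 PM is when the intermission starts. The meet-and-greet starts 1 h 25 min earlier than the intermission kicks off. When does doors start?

The meet-and-greet starts at 6:06 PM − 85 min = 4:41 PM.
Doors starts at 4:41 PM − 220 min = 1:01 PM.

1:01 PM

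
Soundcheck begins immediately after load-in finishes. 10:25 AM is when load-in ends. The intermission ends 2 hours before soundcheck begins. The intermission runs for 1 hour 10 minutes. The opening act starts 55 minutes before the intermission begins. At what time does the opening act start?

Soundcheck starts at 10:25 AM.
The intermission ends at 10:25 AM − 120 min = 8:25 AM.
The intermission starts at 8:25 AM − 70 min = 7:15 AM.
The opening act starts at 7:15 AM − 55 min = 6:20 AM.

6:20 AM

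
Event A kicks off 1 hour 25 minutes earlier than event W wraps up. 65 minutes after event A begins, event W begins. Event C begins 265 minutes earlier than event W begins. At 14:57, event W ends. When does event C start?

Event A starts at 14:57 − 85 min = 13:32.
Event W starts at 13:32 + 65 min = 14:37.
Event C starts at 14:37 − 265 min = 10:12.

10:12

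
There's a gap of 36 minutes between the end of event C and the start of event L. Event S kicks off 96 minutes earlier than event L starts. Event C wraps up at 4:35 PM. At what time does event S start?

3:35 PM

Event L starts at 4:35 PM + 36 min = 5:11 PM.
Event S starts at 5:11 PM − 96 min = 3:35 PM.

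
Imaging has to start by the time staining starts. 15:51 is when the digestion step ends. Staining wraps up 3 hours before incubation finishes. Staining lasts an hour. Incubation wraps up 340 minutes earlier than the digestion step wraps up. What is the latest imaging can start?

06:11

Incubation ends at 15:51 − 340 min = 10:11.
Staining ends at 10:11 − 180 min = 07:11.
Staining starts at 07:11 − 60 min = 06:11.
Imaging is bounded by staining, so the latest it can start is 06:11.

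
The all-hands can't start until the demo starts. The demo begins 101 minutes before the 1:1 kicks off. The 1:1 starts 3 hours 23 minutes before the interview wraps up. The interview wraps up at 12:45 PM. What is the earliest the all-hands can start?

The 1:1 starts at 12:45 PM − 203 min = 9:22 AM.
The demo starts at 9:22 AM − 101 min = 7:41 AM.
The all-hands is bounded by the demo, so the earliest it can start is 7:41 AM.

7:41 AM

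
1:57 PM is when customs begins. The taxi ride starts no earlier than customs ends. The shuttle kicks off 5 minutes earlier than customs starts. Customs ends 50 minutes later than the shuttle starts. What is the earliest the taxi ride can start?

The shuttle starts at 1:57 PM − 5 min = 1:52 PM.
Customs ends at 1:52 PM + 50 min = 2:42 PM.
The taxi ride is bounded by customs, so the earliest it can start is 2:42 PM.

2:42 PM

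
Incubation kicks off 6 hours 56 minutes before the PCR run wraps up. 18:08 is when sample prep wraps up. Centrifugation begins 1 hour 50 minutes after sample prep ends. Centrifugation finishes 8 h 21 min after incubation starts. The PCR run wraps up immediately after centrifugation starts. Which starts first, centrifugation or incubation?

incubation

Centrifugation starts at 18:08 + 110 min = 19:58.
So the PCR run ends at 19:58.
Incubation starts at 19:58 − 416 min = 13:02.
Centrifugation starts at 19:58 and incubation starts at 13:02, so incubation is first.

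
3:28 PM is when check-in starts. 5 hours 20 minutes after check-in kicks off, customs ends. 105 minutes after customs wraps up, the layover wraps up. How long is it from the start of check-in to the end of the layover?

425 minutes

Customs ends at 3:28 PM + 320 min = 8:48 PM.
The layover ends at 8:48 PM + 105 min = 10:33 PM.
From 3:28 PM to 10:33 PM is 425 minutes.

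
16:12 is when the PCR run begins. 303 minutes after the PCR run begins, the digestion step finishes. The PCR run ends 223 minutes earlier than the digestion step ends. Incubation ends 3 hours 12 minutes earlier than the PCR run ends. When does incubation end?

The digestion step ends at 16:12 + 303 min = 21:15.
The PCR run ends at 21:15 − 223 min = 17:32.
Incubation ends at 17:32 − 192 min = 14:20.

14:20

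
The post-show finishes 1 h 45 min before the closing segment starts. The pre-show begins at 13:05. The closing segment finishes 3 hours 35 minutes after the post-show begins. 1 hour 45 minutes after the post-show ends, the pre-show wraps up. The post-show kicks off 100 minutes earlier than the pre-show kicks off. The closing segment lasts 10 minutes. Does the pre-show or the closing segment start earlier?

the pre-show

The post-show starts at 13:05 − 100 min = 11:25.
The closing segment ends at 11:25 + 215 min = 15:00.
The closing segment starts at 15:00 − 10 min = 14:50.
The pre-show starts at 13:05 and the closing segment starts at 14:50, so the pre-show is first.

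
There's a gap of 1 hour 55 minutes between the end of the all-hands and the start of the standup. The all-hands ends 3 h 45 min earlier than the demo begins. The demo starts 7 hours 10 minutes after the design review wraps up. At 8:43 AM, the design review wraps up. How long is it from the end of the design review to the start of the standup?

The demo starts at 8:43 AM + 430 min = 3:53 PM.
The all-hands ends at 3:53 PM − 225 min = 12:08 PM.
The standup starts at 12:08 PM + 115 min = 2:03 PM.
From 8:43 AM to 2:03 PM is 5 h 20 min.

5 h 20 min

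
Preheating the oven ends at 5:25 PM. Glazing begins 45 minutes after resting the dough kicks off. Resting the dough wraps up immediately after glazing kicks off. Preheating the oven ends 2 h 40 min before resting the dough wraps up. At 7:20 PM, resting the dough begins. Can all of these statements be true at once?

Yes

Glazing starts at 7:20 PM + 45 min = 8:05 PM.
So resting the dough ends at 8:05 PM.
Preheating the oven ends at 8:05 PM − 160 min = 5:25 PM.
That matches the stated 5:25 PM, so the schedule is consistent.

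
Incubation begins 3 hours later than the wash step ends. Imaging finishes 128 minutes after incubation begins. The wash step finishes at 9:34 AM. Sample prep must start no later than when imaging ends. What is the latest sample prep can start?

2:42 PM

Incubation starts at 9:34 AM + 180 min = 12:34 PM.
Imaging ends at 12:34 PM + 128 min = 2:42 PM.
Sample prep is bounded by imaging, so the latest it can start is 2:42 PM.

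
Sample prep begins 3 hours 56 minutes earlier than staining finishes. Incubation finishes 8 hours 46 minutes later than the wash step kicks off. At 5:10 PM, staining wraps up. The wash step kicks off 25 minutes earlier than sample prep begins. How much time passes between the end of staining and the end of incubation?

Sample prep starts at 5:10 PM − 236 min = 1:14 PM.
The wash step starts at 1:14 PM − 25 min = 12:49 PM.
Incubation ends at 12:49 PM + 526 min = 9:35 PM.
From 5:10 PM to 9:35 PM is 4 hours 25 minutes.

4 hours 25 minutes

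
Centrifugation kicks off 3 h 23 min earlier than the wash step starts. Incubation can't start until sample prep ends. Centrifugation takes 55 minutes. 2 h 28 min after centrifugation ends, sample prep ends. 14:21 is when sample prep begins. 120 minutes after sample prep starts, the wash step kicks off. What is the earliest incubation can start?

16:21

The wash step starts at 14:21 + 120 min = 16:21.
Centrifugation starts at 16:21 − 203 min = 12:58.
Centrifugation ends at 12:58 + 55 min = 13:53.
Sample prep ends at 13:53 + 148 min = 16:21.
Incubation is bounded by sample prep, so the earliest it can start is 16:21.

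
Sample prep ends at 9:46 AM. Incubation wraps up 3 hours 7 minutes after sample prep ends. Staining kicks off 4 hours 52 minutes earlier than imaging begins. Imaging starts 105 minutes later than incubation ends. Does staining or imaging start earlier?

Incubation ends at 9:46 AM + 187 min = 12:53 PM.
Imaging starts at 12:53 PM + 105 min = 2:38 PM.
Staining starts at 2:38 PM − 292 min = 9:46 AM.
Staining starts at 9:46 AM and imaging starts at 2:38 PM, so staining is first.

staining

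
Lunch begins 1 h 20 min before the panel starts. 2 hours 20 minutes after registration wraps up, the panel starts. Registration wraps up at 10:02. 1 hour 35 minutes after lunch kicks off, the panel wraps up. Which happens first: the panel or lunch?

lunch

The panel starts at 10:02 + 140 min = 12:22.
Lunch starts at 12:22 − 80 min = 11:02.
The panel starts at 12:22 and lunch starts at 11:02, so lunch is first.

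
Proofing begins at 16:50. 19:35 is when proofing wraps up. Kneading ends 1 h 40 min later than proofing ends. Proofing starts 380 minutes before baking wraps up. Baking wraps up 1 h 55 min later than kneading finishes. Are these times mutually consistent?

Kneading ends at 19:35 + 100 min = 21:15.
Baking ends at 21:15 + 115 min = 23:10.
Proofing starts at 23:10 − 380 min = 16:50.
That matches the stated 16:50, so the schedule is consistent.

Yes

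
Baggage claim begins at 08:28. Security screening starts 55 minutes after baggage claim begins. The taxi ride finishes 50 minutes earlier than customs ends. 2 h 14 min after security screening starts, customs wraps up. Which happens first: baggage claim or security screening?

Security screening starts at 08:28 + 55 min = 09:23.
Baggage claim starts at 08:28 and security screening starts at 09:23, so baggage claim is first.

baggage claim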